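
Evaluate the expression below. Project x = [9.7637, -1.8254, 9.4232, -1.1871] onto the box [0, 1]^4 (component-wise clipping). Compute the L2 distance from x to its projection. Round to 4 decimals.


Project each component onto [0, 1].
clip(9.7637) = 1.0, clip(-1.8254) = 0.0, clip(9.4232) = 1.0, clip(-1.1871) = 0.0
Projection = [1.0, 0.0, 1.0, 0.0]
Squared diffs: [76.8024, 3.3321, 70.9503, 1.4092]
Distance = sqrt(152.494) = 12.3488


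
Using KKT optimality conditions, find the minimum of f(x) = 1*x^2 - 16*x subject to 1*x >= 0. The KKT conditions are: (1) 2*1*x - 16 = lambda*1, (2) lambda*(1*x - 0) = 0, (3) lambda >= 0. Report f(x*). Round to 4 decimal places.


Step 1: Try lambda = 0 (constraint inactive).
Stationarity: 2*1*x - 16 = 0
x* = 16/(2*1) = 8.0
Check constraint: 1*8.0 = 8.0 >= 0 -- satisfied.
Step 2: Compute optimal value.
f(x*) = 1*8.0^2 - 16*8.0 = -64.0


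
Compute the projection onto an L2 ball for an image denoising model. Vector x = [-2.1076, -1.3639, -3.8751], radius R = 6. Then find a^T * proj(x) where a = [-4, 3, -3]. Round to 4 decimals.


Step 1: Compute ||x|| (intermediates to 6 decimals).
||x|| = sqrt((-2.1076)^2 + (-1.3639)^2 + (-3.8751)^2) = 4.617207
Step 2: Project.
Since ||x|| <= R, proj = x (no scaling needed).
proj(x) = [-2.1076, -1.3639, -3.8751]
Step 3: Dot product.
a^T * proj(x) = -4*(-2.1076) + 3*(-1.3639) - 3*(-3.8751) = 15.964


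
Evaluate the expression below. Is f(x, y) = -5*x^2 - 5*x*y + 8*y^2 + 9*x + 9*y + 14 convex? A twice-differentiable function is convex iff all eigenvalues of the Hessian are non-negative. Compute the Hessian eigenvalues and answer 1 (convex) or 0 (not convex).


The Hessian of f(x,y) = -5*x^2 - 5*x*y + 8*y^2 + 9*x + 9*y + 14 is:
H = [[-10, -5], [-5, 16]]
Trace = -10 + 16 = 6
Determinant = -10*16 - (-5)^2 = -185
Discriminant = (6)^2 - 4*-185 = 776.0
Eigenvalues: lambda_1 = -10.9284, lambda_2 = 16.9284
The function is not convex.

0


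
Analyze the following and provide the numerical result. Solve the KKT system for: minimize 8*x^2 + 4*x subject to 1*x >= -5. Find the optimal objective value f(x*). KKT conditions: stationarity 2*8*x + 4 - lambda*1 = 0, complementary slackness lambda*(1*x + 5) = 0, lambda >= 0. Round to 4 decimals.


Step 1: Try lambda = 0 (constraint inactive).
Stationarity: 2*8*x + 4 = 0
x* = -4/(2*8) = -0.25
Check constraint: 1*-0.25 = -0.25 >= -5 -- satisfied.
Step 2: Compute optimal value.
f(x*) = 8*(-0.25)^2 + 4*(-0.25) = -0.5


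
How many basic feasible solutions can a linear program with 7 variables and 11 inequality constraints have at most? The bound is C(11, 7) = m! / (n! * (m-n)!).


Each vertex corresponds to some choice of n active constraints out of m, so the number of vertices is at most C(m, n) = m! / (n!(m-n)!).
m = 11, n = 7
Numerator: 11 * 10 * 9 * 8 * 7 * 6 * 5
Denominator: 7! = 5040
C(11, 7) = 330


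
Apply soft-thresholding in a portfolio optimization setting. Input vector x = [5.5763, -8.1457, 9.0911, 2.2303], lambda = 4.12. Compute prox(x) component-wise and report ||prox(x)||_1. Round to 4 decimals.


Soft-thresholding with lambda = 4.12:
prox(5.5763) = sign(5.5763)*max(|5.5763| - 4.12, 0) = 1.4563
prox(-8.1457) = sign(-8.1457)*max(|-8.1457| - 4.12, 0) = -4.0257
prox(9.0911) = sign(9.0911)*max(|9.0911| - 4.12, 0) = 4.9711
prox(2.2303) = sign(2.2303)*max(|2.2303| - 4.12, 0) = 0.0
prox(x) = [1.4563, -4.0257, 4.9711, 0.0]
||prox(x)||_1 = 1.4563 + 4.0257 + 4.9711 + 0.0 = 10.4531


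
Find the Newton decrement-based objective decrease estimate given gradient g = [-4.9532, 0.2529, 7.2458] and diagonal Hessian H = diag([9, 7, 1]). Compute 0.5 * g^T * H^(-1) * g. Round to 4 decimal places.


Step 1: H is diagonal, so H^(-1) * g = [-0.5504, 0.0361, 7.2458].
Step 2: g^T H^(-1) g = sum_i g_i^2 / H_ii
  = (-4.9532)^2/9 + (0.2529)^2/7 + (7.2458)^2/1
  = 2.726 + 0.0091 + 52.5016 = 55.2368
Step 3: Objective decrease = 0.5 * g^T H^(-1) g = 27.6184


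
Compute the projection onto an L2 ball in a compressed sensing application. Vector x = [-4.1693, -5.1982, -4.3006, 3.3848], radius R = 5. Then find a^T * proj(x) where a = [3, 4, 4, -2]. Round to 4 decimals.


Step 1: Compute ||x|| (intermediates to 6 decimals).
||x|| = sqrt((-4.1693)^2 + (-5.1982)^2 + (-4.3006)^2 + 3.3848^2) = 8.623014
Step 2: Project.
Since ||x|| > R, scale = R/||x|| = 5/8.623014 = 0.579844, proj(x) = scale * x
proj(x) = [-2.417544, -3.014145, -2.493677, 1.962656]
Step 3: Dot product.
a^T * proj(x) = 3*(-2.417544) + 4*(-3.014145) + 4*(-2.493677) - 2*1.962656 = -33.2092


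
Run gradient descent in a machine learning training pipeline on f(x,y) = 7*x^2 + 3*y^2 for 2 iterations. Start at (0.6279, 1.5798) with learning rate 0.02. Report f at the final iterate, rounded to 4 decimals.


Gradient descent on f(x,y) = 7*x^2 + 3*y^2.
Starting point: (0.6279, 1.5798), alpha = 0.02
Step 1: grad_x = 2*7*0.6279 = 8.7906, grad_y = 2*3*1.5798 = 9.4788
  x_1 = 0.6279 - 0.02*8.7906 = 0.4521
  y_1 = 1.5798 - 0.02*9.4788 = 1.3902
Step 2: grad_x = 2*7*0.4521 = 6.3292, grad_y = 2*3*1.3902 = 8.3413
  x_2 = 0.4521 - 0.02*6.3292 = 0.3255
  y_2 = 1.3902 - 0.02*8.3413 = 1.2234
f(0.3255, 1.2234) = 7*0.3255^2 + 3*1.2234^2 = 5.2318


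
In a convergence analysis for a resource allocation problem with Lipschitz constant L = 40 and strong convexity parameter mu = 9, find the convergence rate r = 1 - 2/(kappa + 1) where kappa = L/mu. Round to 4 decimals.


Step 1: Compute the condition number.
kappa = L/mu = 40/9 = 4.4444
Step 2: Compute the convergence rate.
r = 1 - 2/(kappa + 1) = 1 - 2*mu/(L + mu) = (L - mu)/(L + mu) = 31/49 = 0.6327


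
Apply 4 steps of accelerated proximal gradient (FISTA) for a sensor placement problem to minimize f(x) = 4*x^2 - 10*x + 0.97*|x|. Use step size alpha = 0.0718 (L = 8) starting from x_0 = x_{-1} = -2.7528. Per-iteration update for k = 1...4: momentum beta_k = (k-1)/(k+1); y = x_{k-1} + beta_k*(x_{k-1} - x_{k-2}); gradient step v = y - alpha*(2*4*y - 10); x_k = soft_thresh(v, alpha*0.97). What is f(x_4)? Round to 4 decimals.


FISTA on f(x) = 4*x^2 - 10*x + 0.97*|x|
L = 8, alpha = 0.0718
Iteration 1: beta = 0.0, y = -2.7528 + 0.0*(-2.7528 + 2.7528) = -2.7528
  grad(y) = -32.0224, v = y - alpha*grad = -0.4536
  prox(v) = soft_thresh(-0.4536, 0.0696) = -0.3839
Iteration 2: beta = 0.3333, y = -0.3839 + 0.3333*(-0.3839 + 2.7528) = 0.4057
  grad(y) = -6.7546, v = y - alpha*grad = 0.8907
  prox(v) = soft_thresh(0.8907, 0.0696) = 0.821
Iteration 3: beta = 0.5, y = 0.821 + 0.5*(0.821 + 0.3839) = 1.4235
  grad(y) = 1.3879, v = y - alpha*grad = 1.3238
  prox(v) = soft_thresh(1.3238, 0.0696) = 1.2542
Iteration 4: beta = 0.6, y = 1.2542 + 0.6*(1.2542 - 0.821) = 1.5141
  grad(y) = 2.1128, v = y - alpha*grad = 1.3624
  prox(v) = soft_thresh(1.3624, 0.0696) = 1.2928
f(x_4) = 4*1.2928^2 - 10*1.2928 + 0.97*|1.2928| = -4.9887


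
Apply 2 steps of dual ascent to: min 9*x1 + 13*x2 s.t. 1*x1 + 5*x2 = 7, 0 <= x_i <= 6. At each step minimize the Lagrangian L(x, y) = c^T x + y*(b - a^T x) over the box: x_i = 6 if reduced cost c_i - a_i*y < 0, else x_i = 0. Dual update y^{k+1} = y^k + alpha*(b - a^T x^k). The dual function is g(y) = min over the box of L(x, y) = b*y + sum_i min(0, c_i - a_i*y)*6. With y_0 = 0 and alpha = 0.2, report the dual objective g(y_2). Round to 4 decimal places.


Dual ascent for LP: min 9*x1 + 13*x2, 1*x1 + 5*x2 = 7, 0 <= x_i <= 6
Step 1: y^k = 0.0, reduced costs: (9.0, 13.0)
  x^k = (0.0, 0.0), subgradient = b - a^T x = 7.0
  y^{k+1} = 0.0 + 0.2*7.0 = 1.4
Step 2: y^k = 1.4, reduced costs: (7.6, 6.0)
  x^k = (0.0, 0.0), subgradient = b - a^T x = 7.0
  y^{k+1} = 1.4 + 0.2*7.0 = 2.8
Dual objective at y_2 = 2.8: reduced costs (6.2, -1.0), box minimizer x = (0.0, 6.0)
g(y_2) = b*y + (c1 - a1*y)*x1 + (c2 - a2*y)*x2 = 7*2.8 + 6.2*0.0 + (-1.0)*6.0 = 19.6 + 0.0 - 6.0 = 13.6


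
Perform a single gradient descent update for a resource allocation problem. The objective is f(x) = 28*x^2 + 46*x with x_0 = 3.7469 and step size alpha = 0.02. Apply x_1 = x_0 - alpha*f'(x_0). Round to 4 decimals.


We compute the gradient at x_0 and apply the update.
f'(x) = 56*x + 46
f'(3.7469) = 56*3.7469 + 46 = 255.8264
x_1 = 3.7469 - 0.02*255.8264 = -1.3696


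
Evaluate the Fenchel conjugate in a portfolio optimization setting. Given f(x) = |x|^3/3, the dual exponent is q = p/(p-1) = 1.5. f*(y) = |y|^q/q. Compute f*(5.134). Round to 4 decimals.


The conjugate exponent q satisfies 1/p + 1/q = 1.
p = 3, so q = 3/(3 - 1) = 1.5
|y|^q = 5.134^1.5 = 11.6328
f*(5.134) = 11.6328 / 1.5 = 7.7552


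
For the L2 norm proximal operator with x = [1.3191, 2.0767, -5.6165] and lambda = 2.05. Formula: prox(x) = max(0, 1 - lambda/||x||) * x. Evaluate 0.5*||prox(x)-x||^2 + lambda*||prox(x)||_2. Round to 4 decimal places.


Step 1: Compute ||x||.
||x|| = 6.1317
Step 2: Compute scaling factor.
scale = max(0, 1 - 2.05/6.1317) = 0.6657
Step 3: prox(x) = [0.8781, 1.3824, -3.7387]
||prox(x)|| = 4.0817
Step 4: Proximal objective.
0.5*||prox-x||^2 = 2.1013
lambda*||prox|| = 8.3675
Total = 10.4687


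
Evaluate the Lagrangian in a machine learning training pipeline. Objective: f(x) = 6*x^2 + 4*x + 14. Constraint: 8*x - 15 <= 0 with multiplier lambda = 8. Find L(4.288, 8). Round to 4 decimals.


Step 1: Evaluate f(x).
f(4.288) = 6*4.288^2 + 4*4.288 + 14 = 141.4737
Step 2: Evaluate g(x).
g(4.288) = 8*4.288 - 15 = 19.304
Step 3: Compute Lagrangian.
L = 141.4737 + 8*19.304 = 295.9057


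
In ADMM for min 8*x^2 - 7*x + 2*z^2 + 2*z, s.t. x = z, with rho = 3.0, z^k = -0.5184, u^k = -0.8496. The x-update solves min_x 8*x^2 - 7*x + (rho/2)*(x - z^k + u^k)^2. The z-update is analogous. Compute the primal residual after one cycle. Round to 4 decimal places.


ADMM iteration with rho = 3.0, z^k = -0.5184, u^k = -0.8496
Step 1: x-update.
Minimize 8*x^2 - 7*x + (3.0/2)*(x + 0.5184 - 0.8496)^2
FOC: (2*8 + 3.0)*x = 7 + 3.0*(-0.5184 + 0.8496)
x^{k+1} = 0.4207
Step 2: z-update.
Minimize 2*z^2 + 2*z + (3.0/2)*(0.4207 - z - 0.8496)^2
FOC: (2*2 + 3.0)*z = -2 + 3.0*(0.4207 - 0.8496)
z^{k+1} = -0.4695
Step 3: u-update.
u^{k+1} = -0.8496 + 0.4207 + 0.4695 = 0.0406
Step 4: Primal residual = |0.4207 + 0.4695| = 0.8902


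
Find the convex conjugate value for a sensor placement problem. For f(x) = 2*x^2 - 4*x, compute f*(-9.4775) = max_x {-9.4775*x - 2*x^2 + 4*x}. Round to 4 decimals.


f*(y) = sup_x {y*x - a*x^2 - b*x} = sup_x {(y-b)*x - a*x^2}
FOC: (y - b) - 2a*x = 0 => x* = (y - b)/(2a)
x* = (-9.4775 + 4)/(2*2) = -1.3694
f*(-9.4775) = (y-b)^2/(4a) = (-9.4775 + 4)^2/(4*2)
= 30.003/8 = 3.7504


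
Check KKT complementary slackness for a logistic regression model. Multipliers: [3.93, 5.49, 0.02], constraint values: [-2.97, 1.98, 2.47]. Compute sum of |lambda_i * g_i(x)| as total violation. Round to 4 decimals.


KKT complementary slackness check:
lambda_1 * g_1 = 3.93 * -2.97 = -11.6721
lambda_2 * g_2 = 5.49 * 1.98 = 10.8702
lambda_3 * g_3 = 0.02 * 2.47 = 0.0494
Total violation = 11.6721 + 10.8702 + 0.0494 = 22.5917


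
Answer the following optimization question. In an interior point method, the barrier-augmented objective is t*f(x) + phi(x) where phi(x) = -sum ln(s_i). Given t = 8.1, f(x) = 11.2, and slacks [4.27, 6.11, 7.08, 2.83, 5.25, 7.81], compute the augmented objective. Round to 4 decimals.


Step 1: Compute log-barrier.
ln values: [1.4516, 1.8099, 1.9573, 1.0403, 1.6582, 2.0554]
phi = -(1.4516 + 1.8099 + 1.9573 + 1.0403 + 1.6582 + 2.0554) = -9.9727
Step 2: Compute augmented objective.
t*f(x) = 8.1*11.2 = 90.72
Total = 90.72 - 9.9727 = 80.7473


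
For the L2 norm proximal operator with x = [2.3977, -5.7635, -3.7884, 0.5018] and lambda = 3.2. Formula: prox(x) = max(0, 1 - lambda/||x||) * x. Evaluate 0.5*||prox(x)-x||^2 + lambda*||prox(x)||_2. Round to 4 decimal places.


Step 1: Compute ||x||.
||x|| = 7.3192
Step 2: Compute scaling factor.
scale = max(0, 1 - 3.2/7.3192) = 0.5628
Step 3: prox(x) = [1.3494, -3.2437, -2.1321, 0.2824]
||prox(x)|| = 4.1192
Step 4: Proximal objective.
0.5*||prox-x||^2 = 5.12
lambda*||prox|| = 13.1814
Total = 18.3014


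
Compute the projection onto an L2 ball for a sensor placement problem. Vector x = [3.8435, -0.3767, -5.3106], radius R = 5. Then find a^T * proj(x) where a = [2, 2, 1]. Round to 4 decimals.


Step 1: Compute ||x|| (intermediates to 6 decimals).
||x|| = sqrt(3.8435^2 + (-0.3767)^2 + (-5.3106)^2) = 6.566344
Step 2: Project.
Since ||x|| > R, scale = R/||x|| = 5/6.566344 = 0.761459, proj(x) = scale * x
proj(x) = [2.926668, -0.286842, -4.043804]
Step 3: Dot product.
a^T * proj(x) = 2*2.926668 + 2*(-0.286842) + 1*(-4.043804) = 1.2358


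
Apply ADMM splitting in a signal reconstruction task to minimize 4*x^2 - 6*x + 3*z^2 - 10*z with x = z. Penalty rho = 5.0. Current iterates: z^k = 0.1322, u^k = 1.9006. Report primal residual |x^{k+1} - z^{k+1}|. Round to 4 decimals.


ADMM iteration with rho = 5.0, z^k = 0.1322, u^k = 1.9006
Step 1: x-update.
Minimize 4*x^2 - 6*x + (5.0/2)*(x - 0.1322 + 1.9006)^2
FOC: (2*4 + 5.0)*x = 6 + 5.0*(0.1322 - 1.9006)
x^{k+1} = -0.2186
Step 2: z-update.
Minimize 3*z^2 - 10*z + (5.0/2)*(-0.2186 - z + 1.9006)^2
FOC: (2*3 + 5.0)*z = 10 + 5.0*(-0.2186 + 1.9006)
z^{k+1} = 1.6736
Step 3: u-update.
u^{k+1} = 1.9006 - 0.2186 - 1.6736 = 0.0084
Step 4: Primal residual = |-0.2186 - 1.6736| = 1.8922


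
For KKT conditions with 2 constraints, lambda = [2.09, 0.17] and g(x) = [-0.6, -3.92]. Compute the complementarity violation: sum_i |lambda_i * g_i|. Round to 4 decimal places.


KKT complementary slackness check:
lambda_1 * g_1 = 2.09 * -0.6 = -1.254
lambda_2 * g_2 = 0.17 * -3.92 = -0.6664
Total violation = 1.254 + 0.6664 = 1.9204


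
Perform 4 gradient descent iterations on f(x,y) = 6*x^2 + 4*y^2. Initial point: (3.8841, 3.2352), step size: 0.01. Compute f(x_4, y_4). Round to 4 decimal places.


Gradient descent on f(x,y) = 6*x^2 + 4*y^2.
Starting point: (3.8841, 3.2352), alpha = 0.01
Step 1: grad_x = 2*6*3.8841 = 46.6092, grad_y = 2*4*3.2352 = 25.8816
  x_1 = 3.8841 - 0.01*46.6092 = 3.418
  y_1 = 3.2352 - 0.01*25.8816 = 2.9764
Step 2: grad_x = 2*6*3.418 = 41.0161, grad_y = 2*4*2.9764 = 23.8111
  x_2 = 3.418 - 0.01*41.0161 = 3.0078
  y_2 = 2.9764 - 0.01*23.8111 = 2.7383
Step 3: grad_x = 2*6*3.0078 = 36.0942, grad_y = 2*4*2.7383 = 21.9062
  x_3 = 3.0078 - 0.01*36.0942 = 2.6469
  y_3 = 2.7383 - 0.01*21.9062 = 2.5192
Step 4: grad_x = 2*6*2.6469 = 31.7629, grad_y = 2*4*2.5192 = 20.1537
  x_4 = 2.6469 - 0.01*31.7629 = 2.3293
  y_4 = 2.5192 - 0.01*20.1537 = 2.3177
f(2.3293, 2.3177) = 6*2.3293^2 + 4*2.3177^2 = 54.0396


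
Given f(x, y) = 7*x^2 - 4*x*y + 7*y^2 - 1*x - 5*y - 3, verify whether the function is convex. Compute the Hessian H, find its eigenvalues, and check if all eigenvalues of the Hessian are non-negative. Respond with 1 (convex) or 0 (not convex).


The Hessian of f(x,y) = 7*x^2 - 4*x*y + 7*y^2 - 1*x - 5*y - 3 is:
H = [[14, -4], [-4, 14]]
Trace = 14 + 14 = 28
Determinant = 14*14 - (-4)^2 = 180
Discriminant = (28)^2 - 4*180 = 64.0
Eigenvalues: lambda_1 = 10.0, lambda_2 = 18.0
The function is convex.

1


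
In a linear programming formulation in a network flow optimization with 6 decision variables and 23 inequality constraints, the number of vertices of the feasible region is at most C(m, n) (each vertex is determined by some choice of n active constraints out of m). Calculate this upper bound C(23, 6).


Each vertex corresponds to some choice of n active constraints out of m, so the number of vertices is at most C(m, n) = m! / (n!(m-n)!).
m = 23, n = 6
Numerator: 23 * 22 * 21 * 20 * 19 * 18
Denominator: 6! = 720
C(23, 6) = 100947


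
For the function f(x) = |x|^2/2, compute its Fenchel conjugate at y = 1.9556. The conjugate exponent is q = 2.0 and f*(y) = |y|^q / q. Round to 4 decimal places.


The conjugate exponent q satisfies 1/p + 1/q = 1.
p = 2, so q = 2/(2 - 1) = 2.0
|y|^q = 1.9556^2.0 = 3.8244
f*(1.9556) = 3.8244 / 2.0 = 1.9122


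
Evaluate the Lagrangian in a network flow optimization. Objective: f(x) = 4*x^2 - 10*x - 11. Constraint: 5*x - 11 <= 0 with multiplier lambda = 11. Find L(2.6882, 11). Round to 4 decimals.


Step 1: Evaluate f(x).
f(2.6882) = 4*2.6882^2 - 10*2.6882 - 11 = -8.9763
Step 2: Evaluate g(x).
g(2.6882) = 5*2.6882 - 11 = 2.441
Step 3: Compute Lagrangian.
L = -8.9763 + 11*2.441 = 17.8747


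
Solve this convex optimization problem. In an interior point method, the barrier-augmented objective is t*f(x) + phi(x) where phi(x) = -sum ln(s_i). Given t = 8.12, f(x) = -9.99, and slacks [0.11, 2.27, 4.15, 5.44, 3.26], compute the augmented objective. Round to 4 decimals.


Step 1: Compute log-barrier.
ln values: [-2.2073, 0.8198, 1.4231, 1.6938, 1.1817]
phi = -(-2.2073 + 0.8198 + 1.4231 + 1.6938 + 1.1817) = -2.9111
Step 2: Compute augmented objective.
t*f(x) = 8.12*-9.99 = -81.1188
Total = -81.1188 - 2.9111 = -84.0299


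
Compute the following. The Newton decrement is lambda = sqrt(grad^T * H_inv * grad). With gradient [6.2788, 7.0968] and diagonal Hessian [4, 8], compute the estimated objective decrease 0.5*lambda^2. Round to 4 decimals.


Step 1: H is diagonal, so H^(-1) * g = [1.5697, 0.8871].
Step 2: g^T H^(-1) g = sum_i g_i^2 / H_ii
  = (6.2788)^2/4 + (7.0968)^2/8
  = 9.8558 + 6.2956 = 16.1514
Step 3: Objective decrease = 0.5 * g^T H^(-1) g = 8.0757


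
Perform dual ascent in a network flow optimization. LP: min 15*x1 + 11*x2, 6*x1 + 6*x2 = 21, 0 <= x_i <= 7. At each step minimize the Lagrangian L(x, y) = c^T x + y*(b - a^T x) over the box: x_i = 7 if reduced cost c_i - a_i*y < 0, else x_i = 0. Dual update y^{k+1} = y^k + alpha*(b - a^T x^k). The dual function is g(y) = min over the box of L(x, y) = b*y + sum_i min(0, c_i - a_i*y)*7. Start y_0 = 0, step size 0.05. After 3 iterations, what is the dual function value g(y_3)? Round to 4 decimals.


Dual ascent for LP: min 15*x1 + 11*x2, 6*x1 + 6*x2 = 21, 0 <= x_i <= 7
Step 1: y^k = 0.0, reduced costs: (15.0, 11.0)
  x^k = (0.0, 0.0), subgradient = b - a^T x = 21.0
  y^{k+1} = 0.0 + 0.05*21.0 = 1.05
Step 2: y^k = 1.05, reduced costs: (8.7, 4.7)
  x^k = (0.0, 0.0), subgradient = b - a^T x = 21.0
  y^{k+1} = 1.05 + 0.05*21.0 = 2.1
Step 3: y^k = 2.1, reduced costs: (2.4, -1.6)
  x^k = (0.0, 7.0), subgradient = b - a^T x = -21.0
  y^{k+1} = 2.1 + 0.05*-21.0 = 1.05
Dual objective at y_3 = 1.05: reduced costs (8.7, 4.7), box minimizer x = (0.0, 0.0)
g(y_3) = b*y + (c1 - a1*y)*x1 + (c2 - a2*y)*x2 = 21*1.05 + 8.7*0.0 + 4.7*0.0 = 22.05 + 0.0 + 0.0 = 22.05


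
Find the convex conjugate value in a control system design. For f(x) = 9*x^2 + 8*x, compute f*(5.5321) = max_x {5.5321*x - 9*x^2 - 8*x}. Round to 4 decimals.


f*(y) = sup_x {y*x - a*x^2 - b*x} = sup_x {(y-b)*x - a*x^2}
FOC: (y - b) - 2a*x = 0 => x* = (y - b)/(2a)
x* = (5.5321 - 8)/(2*9) = -0.1371
f*(5.5321) = (y-b)^2/(4a) = (5.5321 - 8)^2/(4*9)
= 6.0905/36 = 0.1692


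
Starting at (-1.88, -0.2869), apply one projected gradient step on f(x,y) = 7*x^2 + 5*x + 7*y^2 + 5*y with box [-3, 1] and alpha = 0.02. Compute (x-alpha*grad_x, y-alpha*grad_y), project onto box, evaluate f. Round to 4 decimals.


Step 1: Compute gradient at (-1.88, -0.2869).
grad_x = 2*7*-1.88 + 5 = -21.32
grad_y = 2*7*-0.2869 + 5 = 0.9834
Step 2: Gradient step.
x_raw = -1.88 - 0.02*-21.32 = -1.4536
y_raw = -0.2869 - 0.02*0.9834 = -0.3066
Step 3: Project onto [-3, 1].
x_proj = clip(-1.4536) = -1.4536
y_proj = clip(-0.3066) = -0.3066
Step 4: Evaluate f.
f(-1.4536, -0.3066) = 6.6477


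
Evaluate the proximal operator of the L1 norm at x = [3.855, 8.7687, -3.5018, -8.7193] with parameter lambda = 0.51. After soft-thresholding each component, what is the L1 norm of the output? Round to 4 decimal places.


Soft-thresholding with lambda = 0.51:
prox(3.855) = sign(3.855)*max(|3.855| - 0.51, 0) = 3.345
prox(8.7687) = sign(8.7687)*max(|8.7687| - 0.51, 0) = 8.2587
prox(-3.5018) = sign(-3.5018)*max(|-3.5018| - 0.51, 0) = -2.9918
prox(-8.7193) = sign(-8.7193)*max(|-8.7193| - 0.51, 0) = -8.2093
prox(x) = [3.345, 8.2587, -2.9918, -8.2093]
||prox(x)||_1 = 3.345 + 8.2587 + 2.9918 + 8.2093 = 22.8048


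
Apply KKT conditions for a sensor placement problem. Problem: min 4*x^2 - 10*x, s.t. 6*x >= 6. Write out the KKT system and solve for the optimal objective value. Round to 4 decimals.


Step 1: Try lambda = 0 (constraint inactive).
Stationarity: 2*4*x - 10 = 0
x* = 10/(2*4) = 1.25
Check constraint: 6*1.25 = 7.5 >= 6 -- satisfied.
Step 2: Compute optimal value.
f(x*) = 4*1.25^2 - 10*1.25 = -6.25


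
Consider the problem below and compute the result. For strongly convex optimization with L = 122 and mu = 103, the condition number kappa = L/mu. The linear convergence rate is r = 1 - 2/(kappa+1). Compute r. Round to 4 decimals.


Step 1: Compute the condition number.
kappa = L/mu = 122/103 = 1.1845
Step 2: Compute the convergence rate.
r = 1 - 2/(kappa + 1) = 1 - 2*mu/(L + mu) = (L - mu)/(L + mu) = 19/225 = 0.0844


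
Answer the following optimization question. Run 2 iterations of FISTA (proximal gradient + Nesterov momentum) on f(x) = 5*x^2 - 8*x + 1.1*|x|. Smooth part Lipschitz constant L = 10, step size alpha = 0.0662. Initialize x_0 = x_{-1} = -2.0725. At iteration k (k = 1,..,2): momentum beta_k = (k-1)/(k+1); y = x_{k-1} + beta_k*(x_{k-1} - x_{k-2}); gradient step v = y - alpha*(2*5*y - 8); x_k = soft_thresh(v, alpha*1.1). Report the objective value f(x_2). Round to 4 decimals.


FISTA on f(x) = 5*x^2 - 8*x + 1.1*|x|
L = 10, alpha = 0.0662
Iteration 1: beta = 0.0, y = -2.0725 + 0.0*(-2.0725 + 2.0725) = -2.0725
  grad(y) = -28.725, v = y - alpha*grad = -0.1709
  prox(v) = soft_thresh(-0.1709, 0.0728) = -0.0981
Iteration 2: beta = 0.3333, y = -0.0981 + 0.3333*(-0.0981 + 2.0725) = 0.5601
  grad(y) = -2.3995, v = y - alpha*grad = 0.7189
  prox(v) = soft_thresh(0.7189, 0.0728) = 0.6461
f(x_2) = 5*0.6461^2 - 8*0.6461 + 1.1*|0.6461| = -2.3709


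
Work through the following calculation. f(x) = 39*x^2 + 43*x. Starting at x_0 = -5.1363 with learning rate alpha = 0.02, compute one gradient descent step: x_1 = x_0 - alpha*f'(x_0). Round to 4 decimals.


We compute the gradient at x_0 and apply the update.
f'(x) = 78*x + 43
f'(-5.1363) = 78*-5.1363 + 43 = -357.6314
x_1 = -5.1363 - 0.02*-357.6314 = 2.0163


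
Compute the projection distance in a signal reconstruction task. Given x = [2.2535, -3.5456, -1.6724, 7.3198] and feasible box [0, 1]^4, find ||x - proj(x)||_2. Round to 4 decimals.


Project each component onto [0, 1].
clip(2.2535) = 1.0, clip(-3.5456) = 0.0, clip(-1.6724) = 0.0, clip(7.3198) = 1.0
Projection = [1.0, 0.0, 0.0, 1.0]
Squared diffs: [1.5713, 12.5713, 2.7969, 39.9399]
Distance = sqrt(56.8794) = 7.5418


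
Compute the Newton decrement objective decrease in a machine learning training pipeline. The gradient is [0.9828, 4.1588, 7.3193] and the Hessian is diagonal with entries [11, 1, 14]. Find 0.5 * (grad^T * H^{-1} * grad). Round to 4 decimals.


Step 1: H is diagonal, so H^(-1) * g = [0.0893, 4.1588, 0.5228].
Step 2: g^T H^(-1) g = sum_i g_i^2 / H_ii
  = (0.9828)^2/11 + (4.1588)^2/1 + (7.3193)^2/14
  = 0.0878 + 17.2956 + 3.8266 = 21.21
Step 3: Objective decrease = 0.5 * g^T H^(-1) g = 10.605


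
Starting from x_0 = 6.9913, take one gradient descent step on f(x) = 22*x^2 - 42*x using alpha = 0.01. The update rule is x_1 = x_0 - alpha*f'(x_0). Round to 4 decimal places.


We compute the gradient at x_0 and apply the update.
f'(x) = 44*x - 42
f'(6.9913) = 44*6.9913 - 42 = 265.6172
x_1 = 6.9913 - 0.01*265.6172 = 4.3351


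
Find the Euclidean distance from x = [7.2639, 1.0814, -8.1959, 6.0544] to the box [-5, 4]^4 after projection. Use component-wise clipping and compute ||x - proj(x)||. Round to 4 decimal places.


Project each component onto [-5, 4].
clip(7.2639) = 4.0, clip(1.0814) = 1.0814, clip(-8.1959) = -5.0, clip(6.0544) = 4.0
Projection = [4.0, 1.0814, -5.0, 4.0]
Squared diffs: [10.653, 0.0, 10.2138, 4.2206]
Distance = sqrt(25.0874) = 5.0087


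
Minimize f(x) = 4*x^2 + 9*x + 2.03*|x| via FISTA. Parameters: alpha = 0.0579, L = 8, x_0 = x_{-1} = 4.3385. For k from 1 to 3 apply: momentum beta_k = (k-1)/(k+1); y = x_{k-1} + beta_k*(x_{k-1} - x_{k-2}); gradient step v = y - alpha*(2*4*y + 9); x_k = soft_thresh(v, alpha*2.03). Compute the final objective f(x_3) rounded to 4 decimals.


FISTA on f(x) = 4*x^2 + 9*x + 2.03*|x|
L = 8, alpha = 0.0579
Iteration 1: beta = 0.0, y = 4.3385 + 0.0*(4.3385 - 4.3385) = 4.3385
  grad(y) = 43.708, v = y - alpha*grad = 1.8078
  prox(v) = soft_thresh(1.8078, 0.1175) = 1.6903
Iteration 2: beta = 0.3333, y = 1.6903 + 0.3333*(1.6903 - 4.3385) = 0.8075
  grad(y) = 15.4602, v = y - alpha*grad = -0.0876
  prox(v) = soft_thresh(-0.0876, 0.1175) = 0.0
Iteration 3: beta = 0.5, y = 0.0 + 0.5*(0.0 - 1.6903) = -0.8451
  grad(y) = 2.2389, v = y - alpha*grad = -0.9748
  prox(v) = soft_thresh(-0.9748, 0.1175) = -0.8572
f(x_3) = 4*(-0.8572)^2 + 9*(-0.8572) + 2.03*|-0.8572| = -3.0355


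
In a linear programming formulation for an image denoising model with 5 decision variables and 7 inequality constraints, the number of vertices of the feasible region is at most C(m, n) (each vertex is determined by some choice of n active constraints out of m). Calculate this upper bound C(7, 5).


Each vertex corresponds to some choice of n active constraints out of m, so the number of vertices is at most C(m, n) = m! / (n!(m-n)!).
m = 7, n = 5
Numerator: 7 * 6 * 5 * 4 * 3
Denominator: 5! = 120
C(7, 5) = 21


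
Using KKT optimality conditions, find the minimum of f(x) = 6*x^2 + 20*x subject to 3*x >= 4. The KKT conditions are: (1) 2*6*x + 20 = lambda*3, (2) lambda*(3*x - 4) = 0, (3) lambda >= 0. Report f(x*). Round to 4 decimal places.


Step 1: Try lambda = 0 (constraint inactive).
x_unc = -20/(2*6) = -1.6667
Check: 3*-1.6667 = -5.0001 < 4 -- violated!
Step 2: Constraint must be active: 3*x = 4
x* = 4/3 = 1.3333 (rounded; the exact value 4/3 is used below)
lambda = (2*6*(4/3) + 20)/3 = 12.0
Step 3: Compute optimal value.
f(x*) = 6*(4/3)^2 + 20*(4/3) = 37.3333


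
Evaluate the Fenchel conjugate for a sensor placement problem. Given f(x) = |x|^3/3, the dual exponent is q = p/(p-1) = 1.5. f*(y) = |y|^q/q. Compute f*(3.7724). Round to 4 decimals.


The conjugate exponent q satisfies 1/p + 1/q = 1.
p = 3, so q = 3/(3 - 1) = 1.5
|y|^q = 3.7724^1.5 = 7.327
f*(3.7724) = 7.327 / 1.5 = 4.8847


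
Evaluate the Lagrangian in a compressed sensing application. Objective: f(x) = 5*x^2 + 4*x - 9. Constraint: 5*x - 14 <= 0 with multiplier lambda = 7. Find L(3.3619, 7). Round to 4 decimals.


Step 1: Evaluate f(x).
f(3.3619) = 5*3.3619^2 + 4*3.3619 - 9 = 60.9595
Step 2: Evaluate g(x).
g(3.3619) = 5*3.3619 - 14 = 2.8095
Step 3: Compute Lagrangian.
L = 60.9595 + 7*2.8095 = 80.626


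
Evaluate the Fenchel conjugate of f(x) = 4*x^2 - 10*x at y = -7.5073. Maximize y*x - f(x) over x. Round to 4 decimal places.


f*(y) = sup_x {y*x - a*x^2 - b*x} = sup_x {(y-b)*x - a*x^2}
FOC: (y - b) - 2a*x = 0 => x* = (y - b)/(2a)
x* = (-7.5073 + 10)/(2*4) = 0.3116
f*(-7.5073) = (y-b)^2/(4a) = (-7.5073 + 10)^2/(4*4)
= 6.2136/16 = 0.3883


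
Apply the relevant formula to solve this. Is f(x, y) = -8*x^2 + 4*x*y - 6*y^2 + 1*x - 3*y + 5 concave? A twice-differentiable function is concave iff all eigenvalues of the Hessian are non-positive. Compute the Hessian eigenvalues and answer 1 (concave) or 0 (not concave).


The Hessian of f(x,y) = -8*x^2 + 4*x*y - 6*y^2 + 1*x - 3*y + 5 is:
H = [[-16, 4], [4, -12]]
Trace = -16 - 12 = -28
Determinant = -16*-12 - (4)^2 = 176
Discriminant = (-28)^2 - 4*176 = 80.0
Eigenvalues: lambda_1 = -18.4721, lambda_2 = -9.5279
The function is concave.

1


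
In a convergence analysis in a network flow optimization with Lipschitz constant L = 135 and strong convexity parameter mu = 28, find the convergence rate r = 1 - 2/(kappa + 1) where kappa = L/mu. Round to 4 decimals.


Step 1: Compute the condition number.
kappa = L/mu = 135/28 = 4.8214
Step 2: Compute the convergence rate.
r = 1 - 2/(kappa + 1) = 1 - 2*mu/(L + mu) = (L - mu)/(L + mu) = 107/163 = 0.6564


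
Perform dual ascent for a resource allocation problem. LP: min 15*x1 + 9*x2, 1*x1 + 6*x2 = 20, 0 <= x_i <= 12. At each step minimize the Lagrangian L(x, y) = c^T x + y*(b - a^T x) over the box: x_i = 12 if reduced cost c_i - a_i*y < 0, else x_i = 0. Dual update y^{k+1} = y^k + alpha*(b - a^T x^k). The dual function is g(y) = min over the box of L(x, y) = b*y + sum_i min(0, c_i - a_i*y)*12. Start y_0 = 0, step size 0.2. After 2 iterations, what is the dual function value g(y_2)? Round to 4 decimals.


Dual ascent for LP: min 15*x1 + 9*x2, 1*x1 + 6*x2 = 20, 0 <= x_i <= 12
Step 1: y^k = 0.0, reduced costs: (15.0, 9.0)
  x^k = (0.0, 0.0), subgradient = b - a^T x = 20.0
  y^{k+1} = 0.0 + 0.2*20.0 = 4.0
Step 2: y^k = 4.0, reduced costs: (11.0, -15.0)
  x^k = (0.0, 12.0), subgradient = b - a^T x = -52.0
  y^{k+1} = 4.0 + 0.2*-52.0 = -6.4
Dual objective at y_2 = -6.4: reduced costs (21.4, 47.4), box minimizer x = (0.0, 0.0)
g(y_2) = b*y + (c1 - a1*y)*x1 + (c2 - a2*y)*x2 = 20*(-6.4) + 21.4*0.0 + 47.4*0.0 = -128.0 + 0.0 + 0.0 = -128.0


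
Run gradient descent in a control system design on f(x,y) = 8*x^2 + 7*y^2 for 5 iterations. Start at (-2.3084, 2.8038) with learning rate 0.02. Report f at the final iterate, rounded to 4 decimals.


Gradient descent on f(x,y) = 8*x^2 + 7*y^2.
Starting point: (-2.3084, 2.8038), alpha = 0.02
Step 1: grad_x = 2*8*-2.3084 = -36.9344, grad_y = 2*7*2.8038 = 39.2532
  x_1 = -2.3084 - 0.02*-36.9344 = -1.5697
  y_1 = 2.8038 - 0.02*39.2532 = 2.0187
Step 2: grad_x = 2*8*-1.5697 = -25.1154, grad_y = 2*7*2.0187 = 28.2623
  x_2 = -1.5697 - 0.02*-25.1154 = -1.0674
  y_2 = 2.0187 - 0.02*28.2623 = 1.4535
Step 3: grad_x = 2*8*-1.0674 = -17.0785, grad_y = 2*7*1.4535 = 20.3489
  x_3 = -1.0674 - 0.02*-17.0785 = -0.7258
  y_3 = 1.4535 - 0.02*20.3489 = 1.0465
Step 4: grad_x = 2*8*-0.7258 = -11.6134, grad_y = 2*7*1.0465 = 14.6512
  x_4 = -0.7258 - 0.02*-11.6134 = -0.4936
  y_4 = 1.0465 - 0.02*14.6512 = 0.7535
Step 5: grad_x = 2*8*-0.4936 = -7.8971, grad_y = 2*7*0.7535 = 10.5488
  x_5 = -0.4936 - 0.02*-7.8971 = -0.3356
  y_5 = 0.7535 - 0.02*10.5488 = 0.5425
f(-0.3356, 0.5425) = 8*(-0.3356)^2 + 7*0.5425^2 = 2.9614


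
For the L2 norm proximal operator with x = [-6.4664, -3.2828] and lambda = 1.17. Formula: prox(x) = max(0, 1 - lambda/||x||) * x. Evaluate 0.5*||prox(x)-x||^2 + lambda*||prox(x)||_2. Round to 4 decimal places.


Step 1: Compute ||x||.
||x|| = 7.252
Step 2: Compute scaling factor.
scale = max(0, 1 - 1.17/7.252) = 0.8387
Step 3: prox(x) = [-5.4231, -2.7532]
||prox(x)|| = 6.082
Step 4: Proximal objective.
0.5*||prox-x||^2 = 0.6845
lambda*||prox|| = 7.1159
Total = 7.8004


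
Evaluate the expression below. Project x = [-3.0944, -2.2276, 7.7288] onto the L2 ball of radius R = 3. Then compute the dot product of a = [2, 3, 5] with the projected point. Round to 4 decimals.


Step 1: Compute ||x|| (intermediates to 6 decimals).
||x|| = sqrt((-3.0944)^2 + (-2.2276)^2 + 7.7288^2) = 8.618112
Step 2: Project.
Since ||x|| > R, scale = R/||x|| = 3/8.618112 = 0.348104, proj(x) = scale * x
proj(x) = [-1.077173, -0.775436, 2.690426]
Step 3: Dot product.
a^T * proj(x) = 2*(-1.077173) + 3*(-0.775436) + 5*2.690426 = 8.9715


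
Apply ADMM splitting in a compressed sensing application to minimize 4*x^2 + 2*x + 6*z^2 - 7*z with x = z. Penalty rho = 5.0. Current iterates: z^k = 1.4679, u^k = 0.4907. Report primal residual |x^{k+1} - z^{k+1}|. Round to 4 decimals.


ADMM iteration with rho = 5.0, z^k = 1.4679, u^k = 0.4907
Step 1: x-update.
Minimize 4*x^2 + 2*x + (5.0/2)*(x - 1.4679 + 0.4907)^2
FOC: (2*4 + 5.0)*x = -2 + 5.0*(1.4679 - 0.4907)
x^{k+1} = 0.222
Step 2: z-update.
Minimize 6*z^2 - 7*z + (5.0/2)*(0.222 - z + 0.4907)^2
FOC: (2*6 + 5.0)*z = 7 + 5.0*(0.222 + 0.4907)
z^{k+1} = 0.6214
Step 3: u-update.
u^{k+1} = 0.4907 + 0.222 - 0.6214 = 0.0913
Step 4: Primal residual = |0.222 - 0.6214| = 0.3994


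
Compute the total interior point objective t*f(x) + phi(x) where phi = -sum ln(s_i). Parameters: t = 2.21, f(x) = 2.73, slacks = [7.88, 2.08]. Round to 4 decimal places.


Step 1: Compute log-barrier.
ln values: [2.0643, 0.7324]
phi = -(2.0643 + 0.7324) = -2.7967
Step 2: Compute augmented objective.
t*f(x) = 2.21*2.73 = 6.0333
Total = 6.0333 - 2.7967 = 3.2366


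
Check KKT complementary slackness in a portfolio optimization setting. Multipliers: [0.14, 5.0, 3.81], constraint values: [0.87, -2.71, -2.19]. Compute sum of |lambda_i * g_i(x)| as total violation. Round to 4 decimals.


KKT complementary slackness check:
lambda_1 * g_1 = 0.14 * 0.87 = 0.1218
lambda_2 * g_2 = 5.0 * -2.71 = -13.55
lambda_3 * g_3 = 3.81 * -2.19 = -8.3439
Total violation = 0.1218 + 13.55 + 8.3439 = 22.0157


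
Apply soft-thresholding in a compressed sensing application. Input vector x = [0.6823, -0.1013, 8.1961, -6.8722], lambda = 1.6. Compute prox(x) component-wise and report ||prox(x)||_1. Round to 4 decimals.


Soft-thresholding with lambda = 1.6:
prox(0.6823) = sign(0.6823)*max(|0.6823| - 1.6, 0) = 0.0
prox(-0.1013) = sign(-0.1013)*max(|-0.1013| - 1.6, 0) = 0.0
prox(8.1961) = sign(8.1961)*max(|8.1961| - 1.6, 0) = 6.5961
prox(-6.8722) = sign(-6.8722)*max(|-6.8722| - 1.6, 0) = -5.2722
prox(x) = [0.0, 0.0, 6.5961, -5.2722]
||prox(x)||_1 = 0.0 + 0.0 + 6.5961 + 5.2722 = 11.8683


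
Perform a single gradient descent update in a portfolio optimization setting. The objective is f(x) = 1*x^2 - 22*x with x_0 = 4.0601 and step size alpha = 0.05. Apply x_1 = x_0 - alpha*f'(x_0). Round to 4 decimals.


We compute the gradient at x_0 and apply the update.
f'(x) = 2*x - 22
f'(4.0601) = 2*4.0601 - 22 = -13.8798
x_1 = 4.0601 - 0.05*-13.8798 = 4.7541


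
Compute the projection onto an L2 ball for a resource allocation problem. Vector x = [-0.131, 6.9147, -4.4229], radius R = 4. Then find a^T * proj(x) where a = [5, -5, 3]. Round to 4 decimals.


Step 1: Compute ||x|| (intermediates to 6 decimals).
||x|| = sqrt((-0.131)^2 + 6.9147^2 + (-4.4229)^2) = 8.20928
Step 2: Project.
Since ||x|| > R, scale = R/||x|| = 4/8.20928 = 0.487253, proj(x) = scale * x
proj(x) = [-0.06383, 3.369208, -2.155071]
Step 3: Dot product.
a^T * proj(x) = 5*(-0.06383) - 5*3.369208 + 3*(-2.155071) = -23.6304


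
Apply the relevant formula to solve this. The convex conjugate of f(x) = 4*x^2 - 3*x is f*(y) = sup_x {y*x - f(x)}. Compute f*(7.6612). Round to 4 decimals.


f*(y) = sup_x {y*x - a*x^2 - b*x} = sup_x {(y-b)*x - a*x^2}
FOC: (y - b) - 2a*x = 0 => x* = (y - b)/(2a)
x* = (7.6612 + 3)/(2*4) = 1.3327
f*(7.6612) = (y-b)^2/(4a) = (7.6612 + 3)^2/(4*4)
= 113.6612/16 = 7.1038


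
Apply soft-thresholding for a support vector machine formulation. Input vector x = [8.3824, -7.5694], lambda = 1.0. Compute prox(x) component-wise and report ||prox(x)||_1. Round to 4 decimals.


Soft-thresholding with lambda = 1.0:
prox(8.3824) = sign(8.3824)*max(|8.3824| - 1.0, 0) = 7.3824
prox(-7.5694) = sign(-7.5694)*max(|-7.5694| - 1.0, 0) = -6.5694
prox(x) = [7.3824, -6.5694]
||prox(x)||_1 = 7.3824 + 6.5694 = 13.9518


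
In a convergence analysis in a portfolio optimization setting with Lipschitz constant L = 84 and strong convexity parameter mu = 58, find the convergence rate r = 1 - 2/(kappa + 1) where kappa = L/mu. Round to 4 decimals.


Step 1: Compute the condition number.
kappa = L/mu = 84/58 = 1.4483
Step 2: Compute the convergence rate.
r = 1 - 2/(kappa + 1) = 1 - 2*mu/(L + mu) = (L - mu)/(L + mu) = 26/142 = 0.1831


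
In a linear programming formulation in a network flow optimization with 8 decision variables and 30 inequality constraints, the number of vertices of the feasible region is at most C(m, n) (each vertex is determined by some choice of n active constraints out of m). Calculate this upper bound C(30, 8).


Each vertex corresponds to some choice of n active constraints out of m, so the number of vertices is at most C(m, n) = m! / (n!(m-n)!).
m = 30, n = 8
Numerator: 30 * 29 * 28 * 27 * 26 * 25 * 24 * 23
Denominator: 8! = 40320
C(30, 8) = 5852925


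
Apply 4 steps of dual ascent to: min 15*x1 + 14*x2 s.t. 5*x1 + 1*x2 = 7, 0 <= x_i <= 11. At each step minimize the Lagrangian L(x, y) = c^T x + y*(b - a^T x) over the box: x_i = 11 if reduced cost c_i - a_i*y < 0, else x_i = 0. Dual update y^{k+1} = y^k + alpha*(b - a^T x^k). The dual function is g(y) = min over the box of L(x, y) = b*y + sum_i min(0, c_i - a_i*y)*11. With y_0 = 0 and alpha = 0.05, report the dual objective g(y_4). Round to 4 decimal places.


Dual ascent for LP: min 15*x1 + 14*x2, 5*x1 + 1*x2 = 7, 0 <= x_i <= 11
Step 1: y^k = 0.0, reduced costs: (15.0, 14.0)
  x^k = (0.0, 0.0), subgradient = b - a^T x = 7.0
  y^{k+1} = 0.0 + 0.05*7.0 = 0.35
Step 2: y^k = 0.35, reduced costs: (13.25, 13.65)
  x^k = (0.0, 0.0), subgradient = b - a^T x = 7.0
  y^{k+1} = 0.35 + 0.05*7.0 = 0.7
Step 3: y^k = 0.7, reduced costs: (11.5, 13.3)
  x^k = (0.0, 0.0), subgradient = b - a^T x = 7.0
  y^{k+1} = 0.7 + 0.05*7.0 = 1.05
Step 4: y^k = 1.05, reduced costs: (9.75, 12.95)
  x^k = (0.0, 0.0), subgradient = b - a^T x = 7.0
  y^{k+1} = 1.05 + 0.05*7.0 = 1.4
Dual objective at y_4 = 1.4: reduced costs (8.0, 12.6), box minimizer x = (0.0, 0.0)
g(y_4) = b*y + (c1 - a1*y)*x1 + (c2 - a2*y)*x2 = 7*1.4 + 8.0*0.0 + 12.6*0.0 = 9.8 + 0.0 + 0.0 = 9.8


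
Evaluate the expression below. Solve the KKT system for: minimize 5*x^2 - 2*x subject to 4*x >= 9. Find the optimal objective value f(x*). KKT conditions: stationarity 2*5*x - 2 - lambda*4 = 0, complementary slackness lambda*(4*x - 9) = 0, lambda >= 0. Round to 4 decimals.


Step 1: Try lambda = 0 (constraint inactive).
x_unc = 2/(2*5) = 0.2
Check: 4*0.2 = 0.8 < 9 -- violated!
Step 2: Constraint must be active: 4*x = 9
x* = 9/4 = 2.25
lambda = (2*5*2.25 - 2)/4 = 5.125
Step 3: Compute optimal value.
f(x*) = 5*2.25^2 - 2*2.25 = 20.8125


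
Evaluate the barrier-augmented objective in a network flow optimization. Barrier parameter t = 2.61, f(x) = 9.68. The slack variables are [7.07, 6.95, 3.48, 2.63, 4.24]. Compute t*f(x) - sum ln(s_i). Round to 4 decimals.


Step 1: Compute log-barrier.
ln values: [1.9559, 1.9387, 1.247, 0.967, 1.4446]
phi = -(1.9559 + 1.9387 + 1.247 + 0.967 + 1.4446) = -7.5532
Step 2: Compute augmented objective.
t*f(x) = 2.61*9.68 = 25.2648
Total = 25.2648 - 7.5532 = 17.7116


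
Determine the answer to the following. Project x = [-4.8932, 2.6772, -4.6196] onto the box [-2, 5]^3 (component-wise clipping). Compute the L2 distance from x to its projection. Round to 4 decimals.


Project each component onto [-2, 5].
clip(-4.8932) = -2.0, clip(2.6772) = 2.6772, clip(-4.6196) = -2.0
Projection = [-2.0, 2.6772, -2.0]
Squared diffs: [8.3706, 0.0, 6.8623]
Distance = sqrt(15.2329) = 3.9029


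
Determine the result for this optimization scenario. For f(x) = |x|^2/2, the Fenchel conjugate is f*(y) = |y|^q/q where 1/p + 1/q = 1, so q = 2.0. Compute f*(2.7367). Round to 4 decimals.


The conjugate exponent q satisfies 1/p + 1/q = 1.
p = 2, so q = 2/(2 - 1) = 2.0
|y|^q = 2.7367^2.0 = 7.4895
f*(2.7367) = 7.4895 / 2.0 = 3.7448


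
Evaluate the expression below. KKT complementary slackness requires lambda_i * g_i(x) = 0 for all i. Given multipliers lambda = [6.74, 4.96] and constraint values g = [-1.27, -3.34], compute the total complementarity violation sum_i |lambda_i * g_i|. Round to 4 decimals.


KKT complementary slackness check:
lambda_1 * g_1 = 6.74 * -1.27 = -8.5598
lambda_2 * g_2 = 4.96 * -3.34 = -16.5664
Total violation = 8.5598 + 16.5664 = 25.1262


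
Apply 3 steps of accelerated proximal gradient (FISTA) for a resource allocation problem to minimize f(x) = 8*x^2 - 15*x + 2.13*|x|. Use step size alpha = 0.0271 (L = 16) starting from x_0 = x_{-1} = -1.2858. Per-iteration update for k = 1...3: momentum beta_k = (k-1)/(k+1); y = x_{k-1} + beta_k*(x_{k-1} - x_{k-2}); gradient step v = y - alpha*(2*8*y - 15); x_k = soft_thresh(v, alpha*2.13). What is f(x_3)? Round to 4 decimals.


FISTA on f(x) = 8*x^2 - 15*x + 2.13*|x|
L = 16, alpha = 0.0271
Iteration 1: beta = 0.0, y = -1.2858 + 0.0*(-1.2858 + 1.2858) = -1.2858
  grad(y) = -35.5728, v = y - alpha*grad = -0.3218
  prox(v) = soft_thresh(-0.3218, 0.0577) = -0.2641
Iteration 2: beta = 0.3333, y = -0.2641 + 0.3333*(-0.2641 + 1.2858) = 0.0765
  grad(y) = -13.7756, v = y - alpha*grad = 0.4498
  prox(v) = soft_thresh(0.4498, 0.0577) = 0.3921
Iteration 3: beta = 0.5, y = 0.3921 + 0.5*(0.3921 + 0.2641) = 0.7202
  grad(y) = -3.4766, v = y - alpha*grad = 0.8144
  prox(v) = soft_thresh(0.8144, 0.0577) = 0.7567
f(x_3) = 8*0.7567^2 - 15*0.7567 + 2.13*|0.7567| = -5.158
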